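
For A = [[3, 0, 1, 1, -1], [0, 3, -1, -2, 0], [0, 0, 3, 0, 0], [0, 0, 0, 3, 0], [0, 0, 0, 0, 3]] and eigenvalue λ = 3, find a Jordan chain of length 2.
We seek v_1 ∈ ker((A - 3I)^2) \ ker(A - 3I), then set v_{i+1} = (A - 3I) v_i.

One such chain is v_1 = [[2, 2, 2, -1, 0]]^T, v_2 = [[1, 0, 0, 0, 0]]^T. Check: (A - 3I) v_2 = [[0, 0, 0, 0, 0]]^T = 0.

v_1 = [[2, 2, 2, -1, 0]]^T, v_2 = [[1, 0, 0, 0, 0]]^T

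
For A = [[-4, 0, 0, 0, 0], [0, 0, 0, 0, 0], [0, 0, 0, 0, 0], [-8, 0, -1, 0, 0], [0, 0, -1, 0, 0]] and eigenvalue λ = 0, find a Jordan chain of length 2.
We seek v_1 ∈ ker(A^2) \ ker(A), then set v_{i+1} = A v_i.

One such chain is v_1 = [[0, -1, 1, -1, -1]]^T, v_2 = [[0, 0, 0, -1, -1]]^T. Check: A v_2 = [[0, 0, 0, 0, 0]]^T = 0.

v_1 = [[0, -1, 1, -1, -1]]^T, v_2 = [[0, 0, 0, -1, -1]]^T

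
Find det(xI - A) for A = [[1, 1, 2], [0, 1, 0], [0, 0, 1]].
χ_A(x) = (x - 1)^3

xI - A = [[x - 1, -1, -2], [0, x - 1, 0], [0, 0, x - 1]].

Expanding det(xI - A) along the first row:
det(xI - A) = + (x - 1)·det([[x - 1, 0], [0, x - 1]]) - (-1)·det([[0, 0], [0, x - 1]]) + (-2)·det([[0, x - 1], [0, 0]]).

Evaluating gives χ_A(x) = x^3 - 3x^2 + 3x - 1 = (x - 1)^3.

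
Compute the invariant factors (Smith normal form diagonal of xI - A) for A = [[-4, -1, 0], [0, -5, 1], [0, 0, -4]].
(x + 4)^2(x + 5)

The Jordan structure of A has elementary divisors (x + 5), (x + 4)^2. Arranging the block sizes at each eigenvalue in decreasing order and taking row products gives the invariant factors.

Invariant factors (smallest first, each dividing the next): (x + 4)^2(x + 5).

Check: the last factor (x + 4)^2(x + 5) is the minimal polynomial, and the product (x + 4)^2(x + 5) is the characteristic polynomial.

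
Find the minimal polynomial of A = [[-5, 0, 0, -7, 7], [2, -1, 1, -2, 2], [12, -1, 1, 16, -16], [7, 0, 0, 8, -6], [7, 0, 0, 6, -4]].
The characteristic polynomial factors as x^2(x - 2)^2(x + 5). The minimal polynomial is ∏(x - λ)^{k_λ} where k_λ is the size of the largest Jordan block at λ.

For λ = -5: rank(A + 5I) = 4, and the largest Jordan block has size 1 (the smallest k with rank((A + 5I)^k) = rank((A + 5I)^(k+1))).
For λ = 0: rank(A) = 4, and the largest Jordan block has size 2 (the smallest k with rank(A^k) = rank(A^(k+1))).
For λ = 2: rank(A - 2I) = 4, and the largest Jordan block has size 2 (the smallest k with rank((A - 2I)^k) = rank((A - 2I)^(k+1))).

So m_A(x) = x^2(x - 2)^2(x + 5).

m_A(x) = x^2(x - 2)^2(x + 5)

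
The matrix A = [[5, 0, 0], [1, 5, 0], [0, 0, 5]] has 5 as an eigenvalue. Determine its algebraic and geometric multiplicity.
algebraic multiplicity 3, geometric multiplicity 2

The characteristic polynomial is (x - 5)^3, so the factor x - 5 appears with exponent 3: the algebraic multiplicity is 3.

rank(A - 5I) = 1, so the eigenspace has dimension 3 - 1 = 2: the geometric multiplicity is 2.

Since 2 < 3, A is not diagonalizable.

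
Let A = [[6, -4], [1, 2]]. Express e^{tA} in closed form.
e^{tA} = [[(2*t + 1)*e^{4*t}, -4*t*e^{4*t}], [t*e^{4*t}, (1 - 2*t)*e^{4*t}]]

A has Jordan form J = [[4, 1], [0, 4]] with A = PJP^{-1}, so e^{tA} = P e^{tJ} P^{-1}.

For a Jordan block J_k(λ), e^{tJ_k(λ)} = e^{λt} · (I + tN + t^2 N^2/2! + ... + t^{k-1} N^{k-1}/(k-1)!) where N is the nilpotent superdiagonal part.

Assembling the blocks and conjugating back gives the entries of e^{tA} as shown above.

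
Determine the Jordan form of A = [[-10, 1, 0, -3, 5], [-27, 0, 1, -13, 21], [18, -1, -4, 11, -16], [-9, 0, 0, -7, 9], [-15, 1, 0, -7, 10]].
J = [[-3, 1, 0, 0, 0], [0, -3, 1, 0, 0], [0, 0, -3, 0, 0], [0, 0, 0, -1, 1], [0, 0, 0, 0, -1]]

The characteristic polynomial is det(xI - A) = (x + 1)^2(x + 3)^3, so the eigenvalues are -3 (algebraic multiplicity 3), -1 (algebraic multiplicity 2).

For λ = -3: rank(A + 3I) = 4, rank((A + 3I)^2) = 3, rank((A + 3I)^3) = 2. The eigenspace has dimension 5 - 4 = 1, so there is 1 Jordan block; the rank sequence gives block sizes [3].

For λ = -1: rank(A + I) = 4, rank((A + I)^2) = 3. The eigenspace has dimension 5 - 4 = 1, so there is 1 Jordan block; the rank sequence gives block sizes [2].

Assembling the blocks gives the Jordan form J above.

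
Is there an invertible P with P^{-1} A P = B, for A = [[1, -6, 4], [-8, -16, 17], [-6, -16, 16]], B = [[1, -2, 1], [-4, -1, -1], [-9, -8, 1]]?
Two matrices over a field are similar if and only if they have the same invariant factors.

Both A and B have characteristic polynomial (x - 2)^2(x + 3) and minimal polynomial (x - 2)^2(x + 3). Computing further, both have invariant factors (x - 2)^2(x + 3). Hence A and B are similar.

Yes.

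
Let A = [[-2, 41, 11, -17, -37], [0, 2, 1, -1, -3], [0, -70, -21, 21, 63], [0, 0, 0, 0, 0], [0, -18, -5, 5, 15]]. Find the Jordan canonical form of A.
J = [[-2, 1, 0, 0, 0], [0, -2, 1, 0, 0], [0, 0, -2, 0, 0], [0, 0, 0, 0, 0], [0, 0, 0, 0, 0]]

The characteristic polynomial is det(xI - A) = x^2(x + 2)^3, so the eigenvalues are -2 (algebraic multiplicity 3), 0 (algebraic multiplicity 2).

For λ = -2: rank(A + 2I) = 4, rank((A + 2I)^2) = 3, rank((A + 2I)^3) = 2. The eigenspace has dimension 5 - 4 = 1, so there is 1 Jordan block; the rank sequence gives block sizes [3].

For λ = 0: rank(A) = 3. The eigenspace has dimension 5 - 3 = 2, so there are 2 Jordan blocks; the rank sequence gives block sizes [1, 1].

Assembling the blocks gives the Jordan form J above.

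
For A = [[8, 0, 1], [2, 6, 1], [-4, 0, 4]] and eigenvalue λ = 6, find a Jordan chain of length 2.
v_1 = [[0, 2, 1]]^T, v_2 = [[1, 1, -2]]^T

We seek v_1 ∈ ker((A - 6I)^2) \ ker(A - 6I), then set v_{i+1} = (A - 6I) v_i.

One such chain is v_1 = [[0, 2, 1]]^T, v_2 = [[1, 1, -2]]^T. Check: (A - 6I) v_2 = [[0, 0, 0]]^T = 0.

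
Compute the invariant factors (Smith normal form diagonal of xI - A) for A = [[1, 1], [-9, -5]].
The Jordan structure of A has elementary divisors (x + 2)^2. Arranging the block sizes at each eigenvalue in decreasing order and taking row products gives the invariant factors.

Invariant factors (smallest first, each dividing the next): (x + 2)^2.

Check: the last factor (x + 2)^2 is the minimal polynomial, and the product (x + 2)^2 is the characteristic polynomial.

(x + 2)^2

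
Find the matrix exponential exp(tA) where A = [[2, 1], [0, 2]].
e^{tA} = [[e^{2*t}, t*e^{2*t}], [0, e^{2*t}]]

A has Jordan form J = [[2, 1], [0, 2]] with A = PJP^{-1}, so e^{tA} = P e^{tJ} P^{-1}.

For a Jordan block J_k(λ), e^{tJ_k(λ)} = e^{λt} · (I + tN + t^2 N^2/2! + ... + t^{k-1} N^{k-1}/(k-1)!) where N is the nilpotent superdiagonal part.

Assembling the blocks and conjugating back gives the entries of e^{tA} as shown above.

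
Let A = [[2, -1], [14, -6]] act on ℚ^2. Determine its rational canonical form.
R = [[0, -2], [1, -4]]

The invariant factors of A (the non-unit diagonal entries of the Smith normal form of xI - A over ℚ[x]) are x^2 + 4x + 2, each dividing the next. The characteristic polynomial is their product, x^2 + 4x + 2.

The rational canonical form is the block-diagonal matrix of companion matrices C(f_i):
R = [[0, -2], [1, -4]].

Note the characteristic polynomial does not split into linear factors over ℚ, so A has no Jordan form over ℚ; the rational canonical form exists over any field.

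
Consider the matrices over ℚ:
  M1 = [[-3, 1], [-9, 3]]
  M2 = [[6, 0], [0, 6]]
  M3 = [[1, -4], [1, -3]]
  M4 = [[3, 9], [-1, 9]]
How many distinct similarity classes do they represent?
Characteristic polynomials: χ_{M1} = x^2, χ_{M2} = (x - 6)^2, χ_{M3} = (x + 1)^2, χ_{M4} = (x - 6)^2.

{M1}: invariant factors x^2.

{M2}: invariant factors x - 6, x - 6.

{M3}: invariant factors (x + 1)^2.

{M4}: invariant factors (x - 6)^2.

Matrices are similar if and only if their invariant-factor lists agree; the partition into similarity classes is {M1}, {M2}, {M3}, {M4}.

4 classes: {M1}, {M2}, {M3}, {M4}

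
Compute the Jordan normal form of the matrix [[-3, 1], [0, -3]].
The characteristic polynomial is det(xI - A) = (x + 3)^2, so the eigenvalues are -3 (algebraic multiplicity 2).

For λ = -3: rank(A + 3I) = 1, rank((A + 3I)^2) = 0. The eigenspace has dimension 2 - 1 = 1, so there is 1 Jordan block; the rank sequence gives block sizes [2].

Assembling the blocks gives the Jordan form J above.

J = [[-3, 1], [0, -3]]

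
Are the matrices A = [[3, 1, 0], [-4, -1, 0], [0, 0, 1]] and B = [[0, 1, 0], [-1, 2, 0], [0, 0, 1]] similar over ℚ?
Two matrices over a field are similar if and only if they have the same invariant factors.

Both A and B have characteristic polynomial (x - 1)^3 and minimal polynomial (x - 1)^2. Computing further, both have invariant factors x - 1, (x - 1)^2. Hence A and B are similar.

Yes.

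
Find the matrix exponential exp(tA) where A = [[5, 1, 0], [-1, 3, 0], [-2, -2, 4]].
A has Jordan form J = [[4, 1, 0], [0, 4, 0], [0, 0, 4]] with A = PJP^{-1}, so e^{tA} = P e^{tJ} P^{-1}.

For a Jordan block J_k(λ), e^{tJ_k(λ)} = e^{λt} · (I + tN + t^2 N^2/2! + ... + t^{k-1} N^{k-1}/(k-1)!) where N is the nilpotent superdiagonal part.

Assembling the blocks and conjugating back gives the entries of e^{tA} as shown above.

e^{tA} = [[(t + 1)*e^{4*t}, t*e^{4*t}, 0], [-t*e^{4*t}, (1 - t)*e^{4*t}, 0], [-2*t*e^{4*t}, -2*t*e^{4*t}, e^{4*t}]]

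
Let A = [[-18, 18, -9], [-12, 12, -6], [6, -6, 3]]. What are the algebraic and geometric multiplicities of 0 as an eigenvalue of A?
algebraic multiplicity 2, geometric multiplicity 2

The characteristic polynomial is x^2(x + 3), so the factor x appears with exponent 2: the algebraic multiplicity is 2.

rank(A) = 1, so the eigenspace has dimension 3 - 1 = 2: the geometric multiplicity is 2.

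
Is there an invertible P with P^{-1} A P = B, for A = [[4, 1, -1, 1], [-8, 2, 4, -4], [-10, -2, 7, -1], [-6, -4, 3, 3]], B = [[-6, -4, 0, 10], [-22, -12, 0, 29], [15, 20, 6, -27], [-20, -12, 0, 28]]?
Two matrices over a field are similar if and only if they have the same invariant factors.

Both A and B have characteristic polynomial (x - 6)^2(x - 2)^2 and minimal polynomial (x - 6)^2(x - 2)^2. Computing further, both have invariant factors (x - 6)^2(x - 2)^2. Hence A and B are similar.

Yes.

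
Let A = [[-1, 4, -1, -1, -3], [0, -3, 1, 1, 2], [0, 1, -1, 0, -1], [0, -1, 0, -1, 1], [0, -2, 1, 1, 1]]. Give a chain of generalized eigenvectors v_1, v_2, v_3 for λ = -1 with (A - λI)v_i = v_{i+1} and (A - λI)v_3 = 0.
v_1 = [[0, 0, -1, 2, 0]]^T, v_2 = [[-1, 1, 0, 0, 1]]^T, v_3 = [[1, 0, 0, 0, 0]]^T

We seek v_1 ∈ ker((A + I)^3) \ ker((A + I)^2), then set v_{i+1} = (A + I) v_i.

One such chain is v_1 = [[0, 0, -1, 2, 0]]^T, v_2 = [[-1, 1, 0, 0, 1]]^T, v_3 = [[1, 0, 0, 0, 0]]^T. Check: (A + I) v_3 = [[0, 0, 0, 0, 0]]^T = 0.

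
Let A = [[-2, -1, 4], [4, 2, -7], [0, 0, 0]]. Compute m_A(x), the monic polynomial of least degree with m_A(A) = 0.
The characteristic polynomial factors as x^3. The minimal polynomial is ∏(x - λ)^{k_λ} where k_λ is the size of the largest Jordan block at λ.

For λ = 0: rank(A) = 2, and the largest Jordan block has size 3 (the smallest k with rank(A^k) = rank(A^(k+1))).

So m_A(x) = x^3.

m_A(x) = x^3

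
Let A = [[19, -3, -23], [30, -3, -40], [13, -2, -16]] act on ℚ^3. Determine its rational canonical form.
The invariant factors of A (the non-unit diagonal entries of the Smith normal form of xI - A over ℚ[x]) are x^3 - 4x + 5, each dividing the next. The characteristic polynomial is their product, x^3 - 4x + 5.

The rational canonical form is the block-diagonal matrix of companion matrices C(f_i):
R = [[0, 0, -5], [1, 0, 4], [0, 1, 0]].

Note the characteristic polynomial does not split into linear factors over ℚ, so A has no Jordan form over ℚ; the rational canonical form exists over any field.

R = [[0, 0, -5], [1, 0, 4], [0, 1, 0]]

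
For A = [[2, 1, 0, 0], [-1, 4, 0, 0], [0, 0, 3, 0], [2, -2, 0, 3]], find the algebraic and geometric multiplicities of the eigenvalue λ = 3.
algebraic multiplicity 4, geometric multiplicity 3

The characteristic polynomial is (x - 3)^4, so the factor x - 3 appears with exponent 4: the algebraic multiplicity is 4.

rank(A - 3I) = 1, so the eigenspace has dimension 4 - 1 = 3: the geometric multiplicity is 3.

Since 3 < 4, A is not diagonalizable.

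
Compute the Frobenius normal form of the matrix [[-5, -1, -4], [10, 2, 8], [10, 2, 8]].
The invariant factors of A (the non-unit diagonal entries of the Smith normal form of xI - A over ℚ[x]) are x, x(x - 5), each dividing the next. The characteristic polynomial is their product, x^2(x - 5).

The rational canonical form is the block-diagonal matrix of companion matrices C(f_i):
R = [[0, 0, 0], [0, 0, 0], [0, 1, 5]].

R = [[0, 0, 0], [0, 0, 0], [0, 1, 5]]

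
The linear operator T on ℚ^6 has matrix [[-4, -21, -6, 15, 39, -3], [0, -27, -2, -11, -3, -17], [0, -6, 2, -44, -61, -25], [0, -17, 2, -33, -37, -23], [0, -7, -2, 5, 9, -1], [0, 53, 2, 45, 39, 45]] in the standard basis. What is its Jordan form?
J = [[-4, 0, 0, 0, 0, 0], [0, -4, 0, 0, 0, 0], [0, 0, 0, 1, 0, 0], [0, 0, 0, 0, 0, 0], [0, 0, 0, 0, 0, 1], [0, 0, 0, 0, 0, 0]]

The characteristic polynomial is det(xI - A) = x^4(x + 4)^2, so the eigenvalues are -4 (algebraic multiplicity 2), 0 (algebraic multiplicity 4).

For λ = -4: rank(A + 4I) = 4. The eigenspace has dimension 6 - 4 = 2, so there are 2 Jordan blocks; the rank sequence gives block sizes [1, 1].

For λ = 0: rank(A) = 4, rank(A^2) = 2. The eigenspace has dimension 6 - 4 = 2, so there are 2 Jordan blocks; the rank sequence gives block sizes [2, 2].

Assembling the blocks gives the Jordan form J above.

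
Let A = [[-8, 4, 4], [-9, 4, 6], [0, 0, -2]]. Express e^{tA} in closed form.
A has Jordan form J = [[-2, 1, 0], [0, -2, 0], [0, 0, -2]] with A = PJP^{-1}, so e^{tA} = P e^{tJ} P^{-1}.

For a Jordan block J_k(λ), e^{tJ_k(λ)} = e^{λt} · (I + tN + t^2 N^2/2! + ... + t^{k-1} N^{k-1}/(k-1)!) where N is the nilpotent superdiagonal part.

Assembling the blocks and conjugating back gives the entries of e^{tA} as shown above.

e^{tA} = [[(1 - 6*t)*e^{-2*t}, 4*t*e^{-2*t}, 4*t*e^{-2*t}], [-9*t*e^{-2*t}, (6*t + 1)*e^{-2*t}, 6*t*e^{-2*t}], [0, 0, e^{-2*t}]]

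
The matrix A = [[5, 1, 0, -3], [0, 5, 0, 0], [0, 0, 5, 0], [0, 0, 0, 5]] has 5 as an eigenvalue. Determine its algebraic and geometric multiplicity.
algebraic multiplicity 4, geometric multiplicity 3

The characteristic polynomial is (x - 5)^4, so the factor x - 5 appears with exponent 4: the algebraic multiplicity is 4.

rank(A - 5I) = 1, so the eigenspace has dimension 4 - 1 = 3: the geometric multiplicity is 3.

Since 3 < 4, A is not diagonalizable.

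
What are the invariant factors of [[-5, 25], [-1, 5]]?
The Jordan structure of A has elementary divisors x^2. Arranging the block sizes at each eigenvalue in decreasing order and taking row products gives the invariant factors.

Invariant factors (smallest first, each dividing the next): x^2.

Check: the last factor x^2 is the minimal polynomial, and the product x^2 is the characteristic polynomial.

x^2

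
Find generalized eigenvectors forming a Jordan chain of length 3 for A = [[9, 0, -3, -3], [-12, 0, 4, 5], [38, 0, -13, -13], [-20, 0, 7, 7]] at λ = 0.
We seek v_1 ∈ ker(A^3) \ ker(A^2), then set v_{i+1} = A v_i.

One such chain is v_1 = [[1, -2, 3, 0]]^T, v_2 = [[0, 0, -1, 1]]^T, v_3 = [[0, 1, 0, 0]]^T. Check: A v_3 = [[0, 0, 0, 0]]^T = 0.

v_1 = [[1, -2, 3, 0]]^T, v_2 = [[0, 0, -1, 1]]^T, v_3 = [[0, 1, 0, 0]]^T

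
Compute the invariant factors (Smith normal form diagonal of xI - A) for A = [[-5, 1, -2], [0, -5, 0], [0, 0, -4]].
(x + 4)(x + 5)^2

The Jordan structure of A has elementary divisors (x + 5)^2, (x + 4). Arranging the block sizes at each eigenvalue in decreasing order and taking row products gives the invariant factors.

Invariant factors (smallest first, each dividing the next): (x + 4)(x + 5)^2.

Check: the last factor (x + 4)(x + 5)^2 is the minimal polynomial, and the product (x + 4)(x + 5)^2 is the characteristic polynomial.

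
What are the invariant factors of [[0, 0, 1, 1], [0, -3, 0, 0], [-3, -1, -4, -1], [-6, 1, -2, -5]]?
(x + 3)^2, (x + 3)^2

The Jordan structure of A has elementary divisors (x + 3)^2, (x + 3)^2. Arranging the block sizes at each eigenvalue in decreasing order and taking row products gives the invariant factors.

Invariant factors (smallest first, each dividing the next): (x + 3)^2, (x + 3)^2.

Check: the last factor (x + 3)^2 is the minimal polynomial, and the product (x + 3)^4 is the characteristic polynomial.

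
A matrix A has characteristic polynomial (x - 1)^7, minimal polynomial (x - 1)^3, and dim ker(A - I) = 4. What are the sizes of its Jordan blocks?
λ = 1: algebraic multiplicity 7 (exponent in χ_A), largest block size 3 (exponent in m_A), 4 blocks (geometric multiplicity). These force block sizes [3, 2, 1, 1].

Jordan blocks: (1, 3), (1, 2), (1, 1), (1, 1)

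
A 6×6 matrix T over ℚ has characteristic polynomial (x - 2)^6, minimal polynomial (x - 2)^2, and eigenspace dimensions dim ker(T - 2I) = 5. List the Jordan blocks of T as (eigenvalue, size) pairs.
Jordan blocks: (2, 2), (2, 1), (2, 1), (2, 1), (2, 1)

λ = 2: algebraic multiplicity 6 (exponent in χ_T), largest block size 2 (exponent in m_T), 5 blocks (geometric multiplicity). These force block sizes [2, 1, 1, 1, 1].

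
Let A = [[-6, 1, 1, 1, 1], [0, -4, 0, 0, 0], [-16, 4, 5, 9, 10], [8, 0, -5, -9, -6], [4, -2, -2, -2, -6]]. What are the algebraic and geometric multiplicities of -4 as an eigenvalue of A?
algebraic multiplicity 5, geometric multiplicity 3

The characteristic polynomial is (x + 4)^5, so the factor x + 4 appears with exponent 5: the algebraic multiplicity is 5.

rank(A + 4I) = 2, so the eigenspace has dimension 5 - 2 = 3: the geometric multiplicity is 3.

Since 3 < 5, A is not diagonalizable.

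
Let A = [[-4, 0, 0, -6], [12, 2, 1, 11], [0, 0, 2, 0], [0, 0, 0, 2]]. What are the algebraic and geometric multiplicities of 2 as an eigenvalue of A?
algebraic multiplicity 3, geometric multiplicity 2

The characteristic polynomial is (x - 2)^3(x + 4), so the factor x - 2 appears with exponent 3: the algebraic multiplicity is 3.

rank(A - 2I) = 2, so the eigenspace has dimension 4 - 2 = 2: the geometric multiplicity is 2.

Since 2 < 3, A is not diagonalizable.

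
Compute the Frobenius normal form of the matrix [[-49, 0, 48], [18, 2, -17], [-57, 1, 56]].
R = [[0, 0, 15], [1, 0, -23], [0, 1, 9]]

The invariant factors of A (the non-unit diagonal entries of the Smith normal form of xI - A over ℚ[x]) are (x - 5)(x - 3)(x - 1), each dividing the next. The characteristic polynomial is their product, (x - 5)(x - 3)(x - 1).

The rational canonical form is the block-diagonal matrix of companion matrices C(f_i):
R = [[0, 0, 15], [1, 0, -23], [0, 1, 9]].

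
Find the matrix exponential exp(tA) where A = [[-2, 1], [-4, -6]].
A has Jordan form J = [[-4, 1], [0, -4]] with A = PJP^{-1}, so e^{tA} = P e^{tJ} P^{-1}.

For a Jordan block J_k(λ), e^{tJ_k(λ)} = e^{λt} · (I + tN + t^2 N^2/2! + ... + t^{k-1} N^{k-1}/(k-1)!) where N is the nilpotent superdiagonal part.

Assembling the blocks and conjugating back gives the entries of e^{tA} as shown above.

e^{tA} = [[(2*t + 1)*e^{-4*t}, t*e^{-4*t}], [-4*t*e^{-4*t}, (1 - 2*t)*e^{-4*t}]]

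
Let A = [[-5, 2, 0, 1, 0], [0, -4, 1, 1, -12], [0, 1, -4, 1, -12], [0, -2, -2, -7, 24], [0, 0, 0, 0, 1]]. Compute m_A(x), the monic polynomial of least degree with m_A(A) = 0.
The characteristic polynomial factors as (x - 1)(x + 5)^4. The minimal polynomial is ∏(x - λ)^{k_λ} where k_λ is the size of the largest Jordan block at λ.

For λ = -5: rank(A + 5I) = 3, and the largest Jordan block has size 2 (the smallest k with rank((A + 5I)^k) = rank((A + 5I)^(k+1))).
For λ = 1: rank(A - I) = 4, and the largest Jordan block has size 1 (the smallest k with rank((A - I)^k) = rank((A - I)^(k+1))).

So m_A(x) = (x - 1)(x + 5)^2.

m_A(x) = (x - 1)(x + 5)^2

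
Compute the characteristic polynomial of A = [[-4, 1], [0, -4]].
xI - A = [[x + 4, -1], [0, x + 4]].

Expanding det(xI - A) along the first row:
det(xI - A) = + (x + 4)·det([[x + 4]]) - (-1)·det([[0]]).

Evaluating gives χ_A(x) = x^2 + 8x + 16 = (x + 4)^2.

χ_A(x) = (x + 4)^2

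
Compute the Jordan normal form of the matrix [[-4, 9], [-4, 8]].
The characteristic polynomial is det(xI - A) = (x - 2)^2, so the eigenvalues are 2 (algebraic multiplicity 2).

For λ = 2: rank(A - 2I) = 1, rank((A - 2I)^2) = 0. The eigenspace has dimension 2 - 1 = 1, so there is 1 Jordan block; the rank sequence gives block sizes [2].

Assembling the blocks gives the Jordan form J above.

J = [[2, 1], [0, 2]]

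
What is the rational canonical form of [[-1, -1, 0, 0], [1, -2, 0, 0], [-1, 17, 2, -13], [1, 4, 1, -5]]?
The invariant factors of A (the non-unit diagonal entries of the Smith normal form of xI - A over ℚ[x]) are x^2 + 3x + 3, x^2 + 3x + 3, each dividing the next. The characteristic polynomial is their product, (x^2 + 3x + 3)^2.

The rational canonical form is the block-diagonal matrix of companion matrices C(f_i):
R = [[0, -3, 0, 0], [1, -3, 0, 0], [0, 0, 0, -3], [0, 0, 1, -3]].

Note the characteristic polynomial does not split into linear factors over ℚ, so A has no Jordan form over ℚ; the rational canonical form exists over any field.

R = [[0, -3, 0, 0], [1, -3, 0, 0], [0, 0, 0, -3], [0, 0, 1, -3]]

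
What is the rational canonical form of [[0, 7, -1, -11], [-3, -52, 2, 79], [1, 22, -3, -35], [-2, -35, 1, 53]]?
R = [[0, 0, 0, 4], [1, 0, 0, 8], [0, 1, 0, 3], [0, 0, 1, -2]]

The invariant factors of A (the non-unit diagonal entries of the Smith normal form of xI - A over ℚ[x]) are (x - 2)(x + 1)^2(x + 2), each dividing the next. The characteristic polynomial is their product, (x - 2)(x + 1)^2(x + 2).

The rational canonical form is the block-diagonal matrix of companion matrices C(f_i):
R = [[0, 0, 0, 4], [1, 0, 0, 8], [0, 1, 0, 3], [0, 0, 1, -2]].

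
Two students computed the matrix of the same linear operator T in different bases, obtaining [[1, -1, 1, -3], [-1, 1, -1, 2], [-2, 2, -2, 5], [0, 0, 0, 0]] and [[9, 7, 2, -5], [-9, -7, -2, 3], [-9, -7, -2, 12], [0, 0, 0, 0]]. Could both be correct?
Two matrices over a field are similar if and only if they have the same invariant factors.

Both A and B have characteristic polynomial x^4 and minimal polynomial x^2. Computing further, both have invariant factors x^2, x^2. Hence A and B are similar.

Yes.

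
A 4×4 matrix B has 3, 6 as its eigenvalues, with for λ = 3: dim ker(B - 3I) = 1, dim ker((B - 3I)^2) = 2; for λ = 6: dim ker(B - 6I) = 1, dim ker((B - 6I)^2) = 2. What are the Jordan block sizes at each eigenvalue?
λ = 3: successive nullity increments [1, 1] count blocks of size ≥ k; block sizes are [2].
λ = 6: successive nullity increments [1, 1] count blocks of size ≥ k; block sizes are [2].

Jordan blocks: (3, 2), (6, 2)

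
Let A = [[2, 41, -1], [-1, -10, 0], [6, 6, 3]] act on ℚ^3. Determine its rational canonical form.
R = [[0, 0, 9], [1, 0, -3], [0, 1, -5]]

The invariant factors of A (the non-unit diagonal entries of the Smith normal form of xI - A over ℚ[x]) are (x - 1)(x + 3)^2, each dividing the next. The characteristic polynomial is their product, (x - 1)(x + 3)^2.

The rational canonical form is the block-diagonal matrix of companion matrices C(f_i):
R = [[0, 0, 9], [1, 0, -3], [0, 1, -5]].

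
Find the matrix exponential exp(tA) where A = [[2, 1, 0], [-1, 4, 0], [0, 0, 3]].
A has Jordan form J = [[3, 1, 0], [0, 3, 0], [0, 0, 3]] with A = PJP^{-1}, so e^{tA} = P e^{tJ} P^{-1}.

For a Jordan block J_k(λ), e^{tJ_k(λ)} = e^{λt} · (I + tN + t^2 N^2/2! + ... + t^{k-1} N^{k-1}/(k-1)!) where N is the nilpotent superdiagonal part.

Assembling the blocks and conjugating back gives the entries of e^{tA} as shown above.

e^{tA} = [[(1 - t)*e^{3*t}, t*e^{3*t}, 0], [-t*e^{3*t}, (t + 1)*e^{3*t}, 0], [0, 0, e^{3*t}]]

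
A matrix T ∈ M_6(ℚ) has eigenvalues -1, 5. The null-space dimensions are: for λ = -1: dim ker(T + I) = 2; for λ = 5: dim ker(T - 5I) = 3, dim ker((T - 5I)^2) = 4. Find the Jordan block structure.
λ = -1: successive nullity increments [2] count blocks of size ≥ k; block sizes are [1, 1].
λ = 5: successive nullity increments [3, 1] count blocks of size ≥ k; block sizes are [2, 1, 1].

Jordan blocks: (-1, 1), (-1, 1), (5, 2), (5, 1), (5, 1)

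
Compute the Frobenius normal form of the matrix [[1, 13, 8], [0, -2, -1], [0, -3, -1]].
R = [[0, 0, -1], [1, 0, 4], [0, 1, -2]]

The invariant factors of A (the non-unit diagonal entries of the Smith normal form of xI - A over ℚ[x]) are (x - 1)(x^2 + 3x - 1), each dividing the next. The characteristic polynomial is their product, (x - 1)(x^2 + 3x - 1).

The rational canonical form is the block-diagonal matrix of companion matrices C(f_i):
R = [[0, 0, -1], [1, 0, 4], [0, 1, -2]].

Note the characteristic polynomial does not split into linear factors over ℚ, so A has no Jordan form over ℚ; the rational canonical form exists over any field.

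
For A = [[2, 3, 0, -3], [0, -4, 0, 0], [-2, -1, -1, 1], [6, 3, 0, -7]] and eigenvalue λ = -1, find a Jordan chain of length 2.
We seek v_1 ∈ ker((A + I)^2) \ ker(A + I), then set v_{i+1} = (A + I) v_i.

One such chain is v_1 = [[-1, 0, 0, -1]]^T, v_2 = [[0, 0, 1, 0]]^T. Check: (A + I) v_2 = [[0, 0, 0, 0]]^T = 0.

v_1 = [[-1, 0, 0, -1]]^T, v_2 = [[0, 0, 1, 0]]^T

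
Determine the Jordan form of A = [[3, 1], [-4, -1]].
The characteristic polynomial is det(xI - A) = (x - 1)^2, so the eigenvalues are 1 (algebraic multiplicity 2).

For λ = 1: rank(A - I) = 1, rank((A - I)^2) = 0. The eigenspace has dimension 2 - 1 = 1, so there is 1 Jordan block; the rank sequence gives block sizes [2].

Assembling the blocks gives the Jordan form J above.

J = [[1, 1], [0, 1]]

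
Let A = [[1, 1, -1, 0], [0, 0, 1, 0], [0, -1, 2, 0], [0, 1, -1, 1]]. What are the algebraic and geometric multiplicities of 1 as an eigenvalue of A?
algebraic multiplicity 4, geometric multiplicity 3

The characteristic polynomial is (x - 1)^4, so the factor x - 1 appears with exponent 4: the algebraic multiplicity is 4.

rank(A - I) = 1, so the eigenspace has dimension 4 - 1 = 3: the geometric multiplicity is 3.

Since 3 < 4, A is not diagonalizable.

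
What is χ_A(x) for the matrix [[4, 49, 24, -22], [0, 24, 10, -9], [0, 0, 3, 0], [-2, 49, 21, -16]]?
xI - A = [[x - 4, -49, -24, 22], [0, x - 24, -10, 9], [0, 0, x - 3, 0], [2, -49, -21, x + 16]].

Expanding det(xI - A) along the first row:
det(xI - A) = + (x - 4)·det([[x - 24, -10, 9], [0, x - 3, 0], [-49, -21, x + 16]]) - (-49)·det([[0, -10, 9], [0, x - 3, 0], [2, -21, x + 16]]) + (-24)·det([[0, x - 24, 9], [0, 0, 0], [2, -49, x + 16]]) - (22)·det([[0, x - 24, -10], [0, 0, x - 3], [2, -49, -21]]).

Evaluating gives χ_A(x) = x^4 - 15x^3 + 81x^2 - 189x + 162 = (x - 6)(x - 3)^3.

χ_A(x) = (x - 6)(x - 3)^3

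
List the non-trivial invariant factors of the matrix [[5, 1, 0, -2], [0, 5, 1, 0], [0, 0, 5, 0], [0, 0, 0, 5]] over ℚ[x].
x - 5, (x - 5)^3

The Jordan structure of A has elementary divisors (x - 5)^3, (x - 5). Arranging the block sizes at each eigenvalue in decreasing order and taking row products gives the invariant factors.

Invariant factors (smallest first, each dividing the next): x - 5, (x - 5)^3.

Check: the last factor (x - 5)^3 is the minimal polynomial, and the product (x - 5)^4 is the characteristic polynomial.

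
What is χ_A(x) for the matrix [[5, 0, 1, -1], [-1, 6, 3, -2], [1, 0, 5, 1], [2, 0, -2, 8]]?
χ_A(x) = (x - 6)^4

xI - A = [[x - 5, 0, -1, 1], [1, x - 6, -3, 2], [-1, 0, x - 5, -1], [-2, 0, 2, x - 8]].

Expanding det(xI - A) along the first row:
det(xI - A) = + (x - 5)·det([[x - 6, -3, 2], [0, x - 5, -1], [0, 2, x - 8]]) - (0)·det([[1, -3, 2], [-1, x - 5, -1], [-2, 2, x - 8]]) + (-1)·det([[1, x - 6, 2], [-1, 0, -1], [-2, 0, x - 8]]) - (1)·det([[1, x - 6, -3], [-1, 0, x - 5], [-2, 0, 2]]).

Evaluating gives χ_A(x) = x^4 - 24x^3 + 216x^2 - 864x + 1296 = (x - 6)^4.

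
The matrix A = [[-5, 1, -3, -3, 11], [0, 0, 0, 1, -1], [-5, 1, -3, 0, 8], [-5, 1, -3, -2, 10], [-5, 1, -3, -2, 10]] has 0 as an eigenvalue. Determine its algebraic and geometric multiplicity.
The characteristic polynomial is x^5, so the factor x appears with exponent 5: the algebraic multiplicity is 5.

rank(A) = 2, so the eigenspace has dimension 5 - 2 = 3: the geometric multiplicity is 3.

Since 3 < 5, A is not diagonalizable.

algebraic multiplicity 5, geometric multiplicity 3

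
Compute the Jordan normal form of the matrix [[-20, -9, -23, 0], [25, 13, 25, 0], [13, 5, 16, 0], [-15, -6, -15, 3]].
The characteristic polynomial is det(xI - A) = (x - 3)^4, so the eigenvalues are 3 (algebraic multiplicity 4).

For λ = 3: rank(A - 3I) = 2, rank((A - 3I)^2) = 1, rank((A - 3I)^3) = 0. The eigenspace has dimension 4 - 2 = 2, so there are 2 Jordan blocks; the rank sequence gives block sizes [3, 1].

Assembling the blocks gives the Jordan form J above.

J = [[3, 1, 0, 0], [0, 3, 1, 0], [0, 0, 3, 0], [0, 0, 0, 3]]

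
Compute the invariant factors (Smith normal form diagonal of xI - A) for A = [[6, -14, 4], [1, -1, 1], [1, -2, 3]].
The Jordan structure of A has elementary divisors (x - 2), (x - 3)^2. Arranging the block sizes at each eigenvalue in decreasing order and taking row products gives the invariant factors.

Invariant factors (smallest first, each dividing the next): (x - 3)^2(x - 2).

Check: the last factor (x - 3)^2(x - 2) is the minimal polynomial, and the product (x - 3)^2(x - 2) is the characteristic polynomial.

(x - 3)^2(x - 2)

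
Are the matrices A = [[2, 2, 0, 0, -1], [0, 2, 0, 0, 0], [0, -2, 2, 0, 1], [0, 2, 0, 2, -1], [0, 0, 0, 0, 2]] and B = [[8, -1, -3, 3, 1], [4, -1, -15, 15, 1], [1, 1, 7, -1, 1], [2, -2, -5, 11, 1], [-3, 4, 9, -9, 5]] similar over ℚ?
No.

trace(A) = 10 but trace(B) = 30. The trace is a similarity invariant, so A and B are not similar.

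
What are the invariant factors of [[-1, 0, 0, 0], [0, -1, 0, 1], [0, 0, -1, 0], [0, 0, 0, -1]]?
The Jordan structure of A has elementary divisors (x + 1)^2, (x + 1), (x + 1). Arranging the block sizes at each eigenvalue in decreasing order and taking row products gives the invariant factors.

Invariant factors (smallest first, each dividing the next): x + 1, x + 1, (x + 1)^2.

Check: the last factor (x + 1)^2 is the minimal polynomial, and the product (x + 1)^4 is the characteristic polynomial.

x + 1, x + 1, (x + 1)^2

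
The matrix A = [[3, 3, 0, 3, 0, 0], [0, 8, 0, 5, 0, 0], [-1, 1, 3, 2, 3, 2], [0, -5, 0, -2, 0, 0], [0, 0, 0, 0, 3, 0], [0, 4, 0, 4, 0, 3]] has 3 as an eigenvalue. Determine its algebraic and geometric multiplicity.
The characteristic polynomial is (x - 3)^6, so the factor x - 3 appears with exponent 6: the algebraic multiplicity is 6.

rank(A - 3I) = 2, so the eigenspace has dimension 6 - 2 = 4: the geometric multiplicity is 4.

Since 4 < 6, A is not diagonalizable.

algebraic multiplicity 6, geometric multiplicity 4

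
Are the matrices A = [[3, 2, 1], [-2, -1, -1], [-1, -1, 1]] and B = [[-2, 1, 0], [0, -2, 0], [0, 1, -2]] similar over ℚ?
trace(A) = 3 but trace(B) = -6. The trace is a similarity invariant, so A and B are not similar.

No.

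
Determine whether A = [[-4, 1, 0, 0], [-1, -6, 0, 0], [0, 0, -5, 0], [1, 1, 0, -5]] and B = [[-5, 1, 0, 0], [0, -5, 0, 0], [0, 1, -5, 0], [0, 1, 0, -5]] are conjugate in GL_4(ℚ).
Yes.

Two matrices over a field are similar if and only if they have the same invariant factors.

Both A and B have characteristic polynomial (x + 5)^4 and minimal polynomial (x + 5)^2. Computing further, both have invariant factors x + 5, x + 5, (x + 5)^2. Hence A and B are similar.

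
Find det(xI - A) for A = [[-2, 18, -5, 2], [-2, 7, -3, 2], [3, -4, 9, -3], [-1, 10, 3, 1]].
χ_A(x) = x(x - 5)^3

xI - A = [[x + 2, -18, 5, -2], [2, x - 7, 3, -2], [-3, 4, x - 9, 3], [1, -10, -3, x - 1]].

Expanding det(xI - A) along the first row:
det(xI - A) = + (x + 2)·det([[x - 7, 3, -2], [4, x - 9, 3], [-10, -3, x - 1]]) - (-18)·det([[2, 3, -2], [-3, x - 9, 3], [1, -3, x - 1]]) + (5)·det([[2, x - 7, -2], [-3, 4, 3], [1, -10, x - 1]]) - (-2)·det([[2, x - 7, 3], [-3, 4, x - 9], [1, -10, -3]]).

Evaluating gives χ_A(x) = x^4 - 15x^3 + 75x^2 - 125x = x(x - 5)^3.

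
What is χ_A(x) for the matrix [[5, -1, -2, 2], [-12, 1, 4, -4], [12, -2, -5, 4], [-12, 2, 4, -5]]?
χ_A(x) = (x + 1)^4

xI - A = [[x - 5, 1, 2, -2], [12, x - 1, -4, 4], [-12, 2, x + 5, -4], [12, -2, -4, x + 5]].

Expanding det(xI - A) along the first row:
det(xI - A) = + (x - 5)·det([[x - 1, -4, 4], [2, x + 5, -4], [-2, -4, x + 5]]) - (1)·det([[12, -4, 4], [-12, x + 5, -4], [12, -4, x + 5]]) + (2)·det([[12, x - 1, 4], [-12, 2, -4], [12, -2, x + 5]]) - (-2)·det([[12, x - 1, -4], [-12, 2, x + 5], [12, -2, -4]]).

Evaluating gives χ_A(x) = x^4 + 4x^3 + 6x^2 + 4x + 1 = (x + 1)^4.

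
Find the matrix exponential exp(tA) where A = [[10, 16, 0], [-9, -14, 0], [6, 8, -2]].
A has Jordan form J = [[-2, 1, 0], [0, -2, 0], [0, 0, -2]] with A = PJP^{-1}, so e^{tA} = P e^{tJ} P^{-1}.

For a Jordan block J_k(λ), e^{tJ_k(λ)} = e^{λt} · (I + tN + t^2 N^2/2! + ... + t^{k-1} N^{k-1}/(k-1)!) where N is the nilpotent superdiagonal part.

Assembling the blocks and conjugating back gives the entries of e^{tA} as shown above.

e^{tA} = [[(12*t + 1)*e^{-2*t}, 16*t*e^{-2*t}, 0], [-9*t*e^{-2*t}, (1 - 12*t)*e^{-2*t}, 0], [6*t*e^{-2*t}, 8*t*e^{-2*t}, e^{-2*t}]]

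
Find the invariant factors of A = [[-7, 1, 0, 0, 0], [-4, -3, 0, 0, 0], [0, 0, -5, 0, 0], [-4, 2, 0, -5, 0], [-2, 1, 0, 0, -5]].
The Jordan structure of A has elementary divisors (x + 5)^2, (x + 5), (x + 5), (x + 5). Arranging the block sizes at each eigenvalue in decreasing order and taking row products gives the invariant factors.

Invariant factors (smallest first, each dividing the next): x + 5, x + 5, x + 5, (x + 5)^2.

Check: the last factor (x + 5)^2 is the minimal polynomial, and the product (x + 5)^5 is the characteristic polynomial.

x + 5, x + 5, x + 5, (x + 5)^2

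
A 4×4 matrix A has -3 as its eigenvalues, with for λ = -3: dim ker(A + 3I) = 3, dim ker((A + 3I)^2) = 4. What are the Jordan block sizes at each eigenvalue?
Jordan blocks: (-3, 2), (-3, 1), (-3, 1)

λ = -3: successive nullity increments [3, 1] count blocks of size ≥ k; block sizes are [2, 1, 1].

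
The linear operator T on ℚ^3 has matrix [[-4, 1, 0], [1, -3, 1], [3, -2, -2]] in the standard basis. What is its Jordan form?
J = [[-3, 1, 0], [0, -3, 1], [0, 0, -3]]

The characteristic polynomial is det(xI - A) = (x + 3)^3, so the eigenvalues are -3 (algebraic multiplicity 3).

For λ = -3: rank(A + 3I) = 2, rank((A + 3I)^2) = 1, rank((A + 3I)^3) = 0. The eigenspace has dimension 3 - 2 = 1, so there is 1 Jordan block; the rank sequence gives block sizes [3].

Assembling the blocks gives the Jordan form J above.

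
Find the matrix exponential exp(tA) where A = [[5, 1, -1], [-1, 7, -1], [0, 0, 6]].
e^{tA} = [[(1 - t)*e^{6*t}, t*e^{6*t}, -t*e^{6*t}], [-t*e^{6*t}, (t + 1)*e^{6*t}, -t*e^{6*t}], [0, 0, e^{6*t}]]

A has Jordan form J = [[6, 1, 0], [0, 6, 0], [0, 0, 6]] with A = PJP^{-1}, so e^{tA} = P e^{tJ} P^{-1}.

For a Jordan block J_k(λ), e^{tJ_k(λ)} = e^{λt} · (I + tN + t^2 N^2/2! + ... + t^{k-1} N^{k-1}/(k-1)!) where N is the nilpotent superdiagonal part.

Assembling the blocks and conjugating back gives the entries of e^{tA} as shown above.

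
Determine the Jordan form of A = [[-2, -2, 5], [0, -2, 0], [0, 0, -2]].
The characteristic polynomial is det(xI - A) = (x + 2)^3, so the eigenvalues are -2 (algebraic multiplicity 3).

For λ = -2: rank(A + 2I) = 1, rank((A + 2I)^2) = 0. The eigenspace has dimension 3 - 1 = 2, so there are 2 Jordan blocks; the rank sequence gives block sizes [2, 1].

Assembling the blocks gives the Jordan form J above.

J = [[-2, 1, 0], [0, -2, 0], [0, 0, -2]]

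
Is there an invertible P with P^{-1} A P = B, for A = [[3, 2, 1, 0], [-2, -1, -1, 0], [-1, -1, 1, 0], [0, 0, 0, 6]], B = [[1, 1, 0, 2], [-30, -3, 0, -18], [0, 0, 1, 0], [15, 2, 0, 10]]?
No.

Both have characteristic polynomial (x - 6)(x - 1)^3, but the minimal polynomial of A is (x - 6)(x - 1)^3 while the minimal polynomial of B is (x - 6)(x - 1)^2. The minimal polynomial is a similarity invariant, so A and B are not similar.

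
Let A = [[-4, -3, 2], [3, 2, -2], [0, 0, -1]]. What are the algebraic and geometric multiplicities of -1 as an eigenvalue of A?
The characteristic polynomial is (x + 1)^3, so the factor x + 1 appears with exponent 3: the algebraic multiplicity is 3.

rank(A + I) = 1, so the eigenspace has dimension 3 - 1 = 2: the geometric multiplicity is 2.

Since 2 < 3, A is not diagonalizable.

algebraic multiplicity 3, geometric multiplicity 2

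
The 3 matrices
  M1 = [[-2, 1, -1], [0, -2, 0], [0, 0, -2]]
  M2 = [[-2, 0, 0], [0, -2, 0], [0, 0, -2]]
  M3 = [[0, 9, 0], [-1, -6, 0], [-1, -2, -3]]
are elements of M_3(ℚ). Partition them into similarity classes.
Characteristic polynomials: χ_{M1} = (x + 2)^3, χ_{M2} = (x + 2)^3, χ_{M3} = (x + 3)^3.

{M1}: invariant factors x + 2, (x + 2)^2.

{M2}: invariant factors x + 2, x + 2, x + 2.

{M3}: invariant factors (x + 3)^3.

Matrices are similar if and only if their invariant-factor lists agree; the partition into similarity classes is {M1}, {M2}, {M3}.

3 classes: {M1}, {M2}, {M3}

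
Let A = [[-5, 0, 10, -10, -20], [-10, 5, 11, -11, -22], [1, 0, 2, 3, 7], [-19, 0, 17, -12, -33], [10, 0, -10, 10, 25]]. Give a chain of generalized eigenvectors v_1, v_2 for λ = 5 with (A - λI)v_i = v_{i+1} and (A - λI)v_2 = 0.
We seek v_1 ∈ ker((A - 5I)^2) \ ker(A - 5I), then set v_{i+1} = (A - 5I) v_i.

One such chain is v_1 = [[1, 0, 6, -1, 3]]^T, v_2 = [[0, 1, 1, 1, 0]]^T. Check: (A - 5I) v_2 = [[0, 0, 0, 0, 0]]^T = 0.

v_1 = [[1, 0, 6, -1, 3]]^T, v_2 = [[0, 1, 1, 1, 0]]^T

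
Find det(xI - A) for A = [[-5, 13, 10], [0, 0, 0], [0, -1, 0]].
χ_A(x) = x^2(x + 5)

xI - A = [[x + 5, -13, -10], [0, x, 0], [0, 1, x]].

Expanding det(xI - A) along the first row:
det(xI - A) = + (x + 5)·det([[x, 0], [1, x]]) - (-13)·det([[0, 0], [0, x]]) + (-10)·det([[0, x], [0, 1]]).

Evaluating gives χ_A(x) = x^3 + 5x^2 = x^2(x + 5).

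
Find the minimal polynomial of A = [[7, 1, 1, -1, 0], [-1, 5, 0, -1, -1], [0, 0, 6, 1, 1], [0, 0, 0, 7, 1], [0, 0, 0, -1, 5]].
The characteristic polynomial factors as (x - 6)^5. The minimal polynomial is ∏(x - λ)^{k_λ} where k_λ is the size of the largest Jordan block at λ.

For λ = 6: rank(A - 6I) = 3, and the largest Jordan block has size 3 (the smallest k with rank((A - 6I)^k) = rank((A - 6I)^(k+1))).

So m_A(x) = (x - 6)^3.

m_A(x) = (x - 6)^3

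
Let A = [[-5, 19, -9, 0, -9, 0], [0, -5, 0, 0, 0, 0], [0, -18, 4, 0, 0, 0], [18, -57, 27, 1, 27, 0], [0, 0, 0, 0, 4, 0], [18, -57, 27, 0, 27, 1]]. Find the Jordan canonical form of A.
J = [[-5, 1, 0, 0, 0, 0], [0, -5, 0, 0, 0, 0], [0, 0, 1, 0, 0, 0], [0, 0, 0, 1, 0, 0], [0, 0, 0, 0, 4, 0], [0, 0, 0, 0, 0, 4]]

The characteristic polynomial is det(xI - A) = (x - 4)^2(x - 1)^2(x + 5)^2, so the eigenvalues are -5 (algebraic multiplicity 2), 1 (algebraic multiplicity 2), 4 (algebraic multiplicity 2).

For λ = -5: rank(A + 5I) = 5, rank((A + 5I)^2) = 4. The eigenspace has dimension 6 - 5 = 1, so there is 1 Jordan block; the rank sequence gives block sizes [2].

For λ = 1: rank(A - I) = 4. The eigenspace has dimension 6 - 4 = 2, so there are 2 Jordan blocks; the rank sequence gives block sizes [1, 1].

For λ = 4: rank(A - 4I) = 4. The eigenspace has dimension 6 - 4 = 2, so there are 2 Jordan blocks; the rank sequence gives block sizes [1, 1].

Assembling the blocks gives the Jordan form J above.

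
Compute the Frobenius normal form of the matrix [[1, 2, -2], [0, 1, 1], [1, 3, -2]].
R = [[0, 0, -1], [1, 0, 4], [0, 1, 0]]

The invariant factors of A (the non-unit diagonal entries of the Smith normal form of xI - A over ℚ[x]) are x^3 - 4x + 1, each dividing the next. The characteristic polynomial is their product, x^3 - 4x + 1.

The rational canonical form is the block-diagonal matrix of companion matrices C(f_i):
R = [[0, 0, -1], [1, 0, 4], [0, 1, 0]].

Note the characteristic polynomial does not split into linear factors over ℚ, so A has no Jordan form over ℚ; the rational canonical form exists over any field.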